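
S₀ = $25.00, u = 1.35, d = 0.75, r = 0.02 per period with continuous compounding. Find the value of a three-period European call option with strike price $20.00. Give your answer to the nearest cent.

Risk-neutral probability p = (e^0.02 − 0.75)/(1.35 − 0.75) = 0.2702/0.6000 = 0.4503
Terminal stock prices: S_uuu = 61.51, S_uud = 34.17, S_udd = 18.98, S_ddd = 10.55
Terminal payoffs (S − K): max(41.51, 0) = 41.51, max(14.17, 0) = 14.17, max(-1.016, 0) = 0, max(-9.453, 0) = 0
Node uu (S = 45.56): V_uu = e^(−0.02)·[0.4503·41.5094 + 0.5497·14.1719] = 25.9585
Node ud (S = 25.31): V_ud = e^(−0.02)·[0.4503·14.1719 + 0.5497·0.0000] = 6.2557
Node dd (S = 14.06): V_dd = e^(−0.02)·[0.4503·0.0000 + 0.5497·0.0000] = 0.0000
Node u (S = 33.75): V_u = e^(−0.02)·[0.4503·25.9585 + 0.5497·6.2557] = 14.8290
Node d (S = 18.75): V_d = e^(−0.02)·[0.4503·6.2557 + 0.5497·0.0000] = 2.7614
Node 0 (S = 25): V_0 = e^(−0.02)·[0.4503·14.8290 + 0.5497·2.7614] = 8.0336

$8.03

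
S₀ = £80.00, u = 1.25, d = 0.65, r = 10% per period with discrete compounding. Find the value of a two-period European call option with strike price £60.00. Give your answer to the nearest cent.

Risk-neutral probability p = (1 + 0.1 − 0.65)/(1.25 − 0.65) = 0.4500/0.6000 = 0.7500
Terminal stock prices: S_uu = 125, S_ud = 65, S_dd = 33.8
Terminal payoffs (S − K): max(65, 0) = 65, max(5, 0) = 5, max(-26.2, 0) = 0
Node u (S = 100): V_u = 1/1.1·[0.7500·65.0000 + 0.2500·5.0000] = 45.4545
Node d (S = 52): V_d = 1/1.1·[0.7500·5.0000 + 0.2500·0.0000] = 3.4091
Node 0 (S = 80): V_0 = 1/1.1·[0.7500·45.4545 + 0.2500·3.4091] = 31.7665

£31.77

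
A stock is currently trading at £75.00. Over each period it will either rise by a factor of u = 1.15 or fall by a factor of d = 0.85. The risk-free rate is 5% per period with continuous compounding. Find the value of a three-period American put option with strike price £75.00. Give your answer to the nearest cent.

Risk-neutral probability p = (e^0.05 − 0.85)/(1.15 − 0.85) = 0.2013/0.3000 = 0.6709
Terminal stock prices: S_uuu = 114.1, S_uud = 84.31, S_udd = 62.32, S_ddd = 46.06
Terminal payoffs (K − S): max(-39.07, 0) = 0, max(-9.309, 0) = 0, max(12.68, 0) = 12.68, max(28.94, 0) = 28.94
Node uu (S = 99.19): continuation = e^(−0.05)·[0.6709·0.0000 + 0.3291·0.0000] = 0.0000; exercise value = 0.0000 ≤ continuation, so V_uu = 0.0000
Node ud (S = 73.31): continuation = e^(−0.05)·[0.6709·0.0000 + 0.3291·12.6844] = 3.9708; exercise value = 1.6875 ≤ continuation, so V_ud = 3.9708
Node dd (S = 54.19): continuation = e^(−0.05)·[0.6709·12.6844 + 0.3291·28.9406] = 17.1547; exercise value = 20.8125 > continuation, so V_dd = 20.8125 (exercise)
Node u (S = 86.25): continuation = e^(−0.05)·[0.6709·0.0000 + 0.3291·3.9708] = 1.2430; exercise value = 0.0000 ≤ continuation, so V_u = 1.2430
Node d (S = 63.75): continuation = e^(−0.05)·[0.6709·3.9708 + 0.3291·20.8125] = 9.0494; exercise value = 11.2500 > continuation, so V_d = 11.2500 (exercise)
Node 0 (S = 75): continuation = e^(−0.05)·[0.6709·1.2430 + 0.3291·11.2500] = 4.3151; exercise value = 0.0000 ≤ continuation, so V_0 = 4.3151

£4.32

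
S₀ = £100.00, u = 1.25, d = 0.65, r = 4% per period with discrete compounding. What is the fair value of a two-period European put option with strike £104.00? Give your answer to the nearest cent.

Risk-neutral probability p = (1 + 0.04 − 0.65)/(1.25 − 0.65) = 0.3900/0.6000 = 0.6500
Terminal stock prices: S_uu = 156.2, S_ud = 81.25, S_dd = 42.25
Terminal payoffs (K − S): max(-52.25, 0) = 0, max(22.75, 0) = 22.75, max(61.75, 0) = 61.75
Node u (S = 125): V_u = 1/1.04·[0.6500·0.0000 + 0.3500·22.7500] = 7.6562
Node d (S = 65): V_d = 1/1.04·[0.6500·22.7500 + 0.3500·61.7500] = 35.0000
Node 0 (S = 100): V_0 = 1/1.04·[0.6500·7.6562 + 0.3500·35.0000] = 16.5640

£16.56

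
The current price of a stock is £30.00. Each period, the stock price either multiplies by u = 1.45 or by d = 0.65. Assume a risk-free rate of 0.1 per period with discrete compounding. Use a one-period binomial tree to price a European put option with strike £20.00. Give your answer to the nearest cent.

£0.20

Risk-neutral probability p = (1 + 0.1 − 0.65)/(1.45 − 0.65) = 0.4500/0.8000 = 0.5625
Terminal stock prices: S_u = 43.5, S_d = 19.5
Terminal payoffs (K − S): max(-23.5, 0) = 0, max(0.5, 0) = 0.5
Node 0 (S = 30): V_0 = 1/1.1·[0.5625·0.0000 + 0.4375·0.5000] = 0.1989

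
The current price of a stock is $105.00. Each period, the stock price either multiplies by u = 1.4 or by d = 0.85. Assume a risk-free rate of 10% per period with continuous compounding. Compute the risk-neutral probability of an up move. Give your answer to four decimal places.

p = 0.4639

Risk-neutral probability p = (e^0.1 − 0.85)/(1.4 − 0.85) = 0.2552/0.5500 = 0.4639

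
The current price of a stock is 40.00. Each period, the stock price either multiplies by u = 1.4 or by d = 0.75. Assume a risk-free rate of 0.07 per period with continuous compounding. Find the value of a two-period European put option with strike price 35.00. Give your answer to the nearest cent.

2.76

Risk-neutral probability p = (e^0.07 − 0.75)/(1.4 − 0.75) = 0.3225/0.6500 = 0.4962
Terminal stock prices: S_uu = 78.4, S_ud = 42, S_dd = 22.5
Terminal payoffs (K − S): max(-43.4, 0) = 0, max(-7, 0) = 0, max(12.5, 0) = 12.5
Node u (S = 56): V_u = e^(−0.07)·[0.4962·0.0000 + 0.5038·0.0000] = 0.0000
Node d (S = 30): V_d = e^(−0.07)·[0.4962·0.0000 + 0.5038·12.5000] = 5.8721
Node 0 (S = 40): V_0 = e^(−0.07)·[0.4962·0.0000 + 0.5038·5.8721] = 2.7586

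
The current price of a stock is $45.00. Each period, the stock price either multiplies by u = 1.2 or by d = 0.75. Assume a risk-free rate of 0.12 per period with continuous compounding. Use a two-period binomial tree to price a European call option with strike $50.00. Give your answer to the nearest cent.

Risk-neutral probability p = (e^0.12 − 0.75)/(1.2 − 0.75) = 0.3775/0.4500 = 0.8389
Terminal stock prices: S_uu = 64.8, S_ud = 40.5, S_dd = 25.31
Terminal payoffs (S − K): max(14.8, 0) = 14.8, max(-9.5, 0) = 0, max(-24.69, 0) = 0
Node u (S = 54): V_u = e^(−0.12)·[0.8389·14.8000 + 0.1611·0.0000] = 11.0115
Node d (S = 33.75): V_d = e^(−0.12)·[0.8389·0.0000 + 0.1611·0.0000] = 0.0000
Node 0 (S = 45): V_0 = e^(−0.12)·[0.8389·11.0115 + 0.1611·0.0000] = 8.1928

$8.19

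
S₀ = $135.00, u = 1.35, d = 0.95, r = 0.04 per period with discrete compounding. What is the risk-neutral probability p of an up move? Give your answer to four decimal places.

p = 0.2250

Risk-neutral probability p = (1 + 0.04 − 0.95)/(1.35 − 0.95) = 0.0900/0.4000 = 0.2250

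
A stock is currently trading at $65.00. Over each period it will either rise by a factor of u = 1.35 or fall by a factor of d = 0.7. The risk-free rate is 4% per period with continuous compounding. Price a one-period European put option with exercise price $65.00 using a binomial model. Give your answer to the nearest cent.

$8.91

Risk-neutral probability p = (e^0.04 − 0.7)/(1.35 − 0.7) = 0.3408/0.6500 = 0.5243
Terminal stock prices: S_u = 87.75, S_d = 45.5
Terminal payoffs (K − S): max(-22.75, 0) = 0, max(19.5, 0) = 19.5
Node 0 (S = 65): V_0 = e^(−0.04)·[0.5243·0.0000 + 0.4757·19.5000] = 8.9120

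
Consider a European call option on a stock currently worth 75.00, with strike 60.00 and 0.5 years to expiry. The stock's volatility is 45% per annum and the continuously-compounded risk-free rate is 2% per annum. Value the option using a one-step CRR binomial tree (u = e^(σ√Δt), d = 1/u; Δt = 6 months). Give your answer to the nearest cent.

18.63

CRR parameters: u = e^(σ√Δt) = e^(0.45·√0.5) = 1.3746, d = 1/u = 0.7275
Per-period rate: rΔt = 0.02·0.5 = 0.01, so R = e^0.01 = 1.0101
Risk-neutral probability p = (e^0.01 − 0.7275)/(1.3746 − 0.7275) = 0.2826/0.6472 = 0.4366
Terminal stock prices: S_u = 103.1, S_d = 54.56
Terminal payoffs (S − K): max(43.1, 0) = 43.1, max(-5.441, 0) = 0
Node 0 (S = 75): V_0 = e^(−0.01)·[0.4366·43.0986 + 0.5634·0.0000] = 18.6315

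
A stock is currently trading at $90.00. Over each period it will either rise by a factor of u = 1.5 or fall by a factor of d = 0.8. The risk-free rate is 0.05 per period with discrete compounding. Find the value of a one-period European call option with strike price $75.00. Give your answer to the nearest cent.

Risk-neutral probability p = (1 + 0.05 − 0.8)/(1.5 − 0.8) = 0.2500/0.7000 = 0.3571
Terminal stock prices: S_u = 135, S_d = 72
Terminal payoffs (S − K): max(60, 0) = 60, max(-3, 0) = 0
Node 0 (S = 90): V_0 = 1/1.05·[0.3571·60.0000 + 0.6429·0.0000] = 20.4082

$20.41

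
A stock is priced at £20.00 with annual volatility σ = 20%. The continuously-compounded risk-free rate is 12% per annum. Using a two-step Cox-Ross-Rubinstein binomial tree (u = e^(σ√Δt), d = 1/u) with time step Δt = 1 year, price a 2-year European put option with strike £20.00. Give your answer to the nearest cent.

£0.28

CRR parameters: u = e^(σ√Δt) = e^(0.2·√1) = 1.2214, d = 1/u = 0.8187
Per-period rate: rΔt = 0.12·1 = 0.12, so R = e^0.12 = 1.1275
Risk-neutral probability p = (e^0.12 − 0.8187)/(1.2214 − 0.8187) = 0.3088/0.4027 = 0.7668
Terminal stock prices: S_uu = 29.84, S_ud = 20, S_dd = 13.41
Terminal payoffs (K − S): max(-9.836, 0) = 0, max(0, 0) = 0, max(6.594, 0) = 6.594
Node u (S = 24.43): V_u = e^(−0.12)·[0.7668·0.0000 + 0.2332·0.0000] = 0.0000
Node d (S = 16.37): V_d = e^(−0.12)·[0.7668·0.0000 + 0.2332·6.5936] = 1.3638
Node 0 (S = 20): V_0 = e^(−0.12)·[0.7668·0.0000 + 0.2332·1.3638] = 0.2821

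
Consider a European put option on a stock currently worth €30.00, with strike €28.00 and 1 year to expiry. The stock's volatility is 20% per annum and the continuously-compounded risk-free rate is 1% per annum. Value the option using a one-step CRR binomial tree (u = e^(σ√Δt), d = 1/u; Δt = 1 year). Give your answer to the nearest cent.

CRR parameters: u = e^(σ√Δt) = e^(0.2·√1) = 1.2214, d = 1/u = 0.8187
Per-period rate: rΔt = 0.01·1 = 0.01, so R = e^0.01 = 1.0101
Risk-neutral probability p = (e^0.01 − 0.8187)/(1.2214 − 0.8187) = 0.1913/0.4027 = 0.4751
Terminal stock prices: S_u = 36.64, S_d = 24.56
Terminal payoffs (K − S): max(-8.642, 0) = 0, max(3.438, 0) = 3.438
Node 0 (S = 30): V_0 = e^(−0.01)·[0.4751·0.0000 + 0.5249·3.4381] = 1.7866

€1.79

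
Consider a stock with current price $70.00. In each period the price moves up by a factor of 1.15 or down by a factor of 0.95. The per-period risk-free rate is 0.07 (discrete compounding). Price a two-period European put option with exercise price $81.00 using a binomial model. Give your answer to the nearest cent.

Risk-neutral probability p = (1 + 0.07 − 0.95)/(1.15 − 0.95) = 0.1200/0.2000 = 0.6000
Terminal stock prices: S_uu = 92.57, S_ud = 76.47, S_dd = 63.17
Terminal payoffs (K − S): max(-11.57, 0) = 0, max(4.525, 0) = 4.525, max(17.83, 0) = 17.83
Node u (S = 80.5): V_u = 1/1.07·[0.6000·0.0000 + 0.4000·4.5250] = 1.6916
Node d (S = 66.5): V_d = 1/1.07·[0.6000·4.5250 + 0.4000·17.8250] = 9.2009
Node 0 (S = 70): V_0 = 1/1.07·[0.6000·1.6916 + 0.4000·9.2009] = 4.3882

$4.39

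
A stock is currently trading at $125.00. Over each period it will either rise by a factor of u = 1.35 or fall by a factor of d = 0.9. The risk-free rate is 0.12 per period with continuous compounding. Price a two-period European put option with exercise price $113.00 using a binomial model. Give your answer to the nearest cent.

$2.26

Risk-neutral probability p = (e^0.12 − 0.9)/(1.35 − 0.9) = 0.2275/0.4500 = 0.5055
Terminal stock prices: S_uu = 227.8, S_ud = 151.9, S_dd = 101.2
Terminal payoffs (K − S): max(-114.8, 0) = 0, max(-38.88, 0) = 0, max(11.75, 0) = 11.75
Node u (S = 168.8): V_u = e^(−0.12)·[0.5055·0.0000 + 0.4945·0.0000] = 0.0000
Node d (S = 112.5): V_d = e^(−0.12)·[0.5055·0.0000 + 0.4945·11.7500] = 5.1528
Node 0 (S = 125): V_0 = e^(−0.12)·[0.5055·0.0000 + 0.4945·5.1528] = 2.2597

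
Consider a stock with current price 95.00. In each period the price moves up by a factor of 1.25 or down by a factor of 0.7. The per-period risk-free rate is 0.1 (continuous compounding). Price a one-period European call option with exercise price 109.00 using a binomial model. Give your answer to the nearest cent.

6.50

Risk-neutral probability p = (e^0.1 − 0.7)/(1.25 − 0.7) = 0.4052/0.5500 = 0.7367
Terminal stock prices: S_u = 118.8, S_d = 66.5
Terminal payoffs (S − K): max(9.75, 0) = 9.75, max(-42.5, 0) = 0
Node 0 (S = 95): V_0 = e^(−0.1)·[0.7367·9.7500 + 0.2633·0.0000] = 6.4991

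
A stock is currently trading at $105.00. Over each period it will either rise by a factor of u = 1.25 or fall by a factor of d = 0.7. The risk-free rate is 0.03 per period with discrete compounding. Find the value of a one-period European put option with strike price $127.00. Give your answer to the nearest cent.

$20.78

Risk-neutral probability p = (1 + 0.03 − 0.7)/(1.25 − 0.7) = 0.3300/0.5500 = 0.6000
Terminal stock prices: S_u = 131.2, S_d = 73.5
Terminal payoffs (K − S): max(-4.25, 0) = 0, max(53.5, 0) = 53.5
Node 0 (S = 105): V_0 = 1/1.03·[0.6000·0.0000 + 0.4000·53.5000] = 20.7767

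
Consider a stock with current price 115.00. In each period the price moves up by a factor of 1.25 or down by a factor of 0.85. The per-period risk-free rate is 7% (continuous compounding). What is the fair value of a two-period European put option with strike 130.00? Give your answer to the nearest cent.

Risk-neutral probability p = (e^0.07 − 0.85)/(1.25 − 0.85) = 0.2225/0.4000 = 0.5563
Terminal stock prices: S_uu = 179.7, S_ud = 122.2, S_dd = 83.09
Terminal payoffs (K − S): max(-49.69, 0) = 0, max(7.812, 0) = 7.812, max(46.91, 0) = 46.91
Node u (S = 143.8): V_u = e^(−0.07)·[0.5563·0.0000 + 0.4437·7.8125] = 3.2323
Node d (S = 97.75): V_d = e^(−0.07)·[0.5563·7.8125 + 0.4437·46.9125] = 23.4612
Node 0 (S = 115): V_0 = e^(−0.07)·[0.5563·3.2323 + 0.4437·23.4612] = 11.3831

11.38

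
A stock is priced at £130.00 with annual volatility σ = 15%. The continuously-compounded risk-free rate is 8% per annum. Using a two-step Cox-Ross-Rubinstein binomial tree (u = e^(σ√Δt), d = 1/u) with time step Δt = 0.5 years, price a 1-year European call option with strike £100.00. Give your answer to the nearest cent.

£37.69

CRR parameters: u = e^(σ√Δt) = e^(0.15·√0.5) = 1.1119, d = 1/u = 0.8994
Per-period rate: rΔt = 0.08·0.5 = 0.04, so R = e^0.04 = 1.0408
Risk-neutral probability p = (e^0.04 − 0.8994)/(1.1119 − 0.8994) = 0.1414/0.2125 = 0.6655
Terminal stock prices: S_uu = 160.7, S_ud = 130, S_dd = 105.2
Terminal payoffs (S − K): max(60.72, 0) = 60.72, max(30, 0) = 30, max(5.152, 0) = 5.152
Node u (S = 144.5): V_u = e^(−0.04)·[0.6655·60.7204 + 0.3345·30.0000] = 48.4674
Node d (S = 116.9): V_d = e^(−0.04)·[0.6655·30.0000 + 0.3345·5.1515] = 20.8385
Node 0 (S = 130): V_0 = e^(−0.04)·[0.6655·48.4674 + 0.3345·20.8385] = 37.6884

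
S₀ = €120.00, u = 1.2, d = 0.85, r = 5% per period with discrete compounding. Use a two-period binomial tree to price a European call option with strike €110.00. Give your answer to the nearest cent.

Risk-neutral probability p = (1 + 0.05 − 0.85)/(1.2 − 0.85) = 0.2000/0.3500 = 0.5714
Terminal stock prices: S_uu = 172.8, S_ud = 122.4, S_dd = 86.7
Terminal payoffs (S − K): max(62.8, 0) = 62.8, max(12.4, 0) = 12.4, max(-23.3, 0) = 0
Node u (S = 144): V_u = 1/1.05·[0.5714·62.8000 + 0.4286·12.4000] = 39.2381
Node d (S = 102): V_d = 1/1.05·[0.5714·12.4000 + 0.4286·0.0000] = 6.7483
Node 0 (S = 120): V_0 = 1/1.05·[0.5714·39.2381 + 0.4286·6.7483] = 24.1085

€24.11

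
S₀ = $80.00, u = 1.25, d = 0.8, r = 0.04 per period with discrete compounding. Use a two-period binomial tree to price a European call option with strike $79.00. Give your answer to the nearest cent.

Risk-neutral probability p = (1 + 0.04 − 0.8)/(1.25 − 0.8) = 0.2400/0.4500 = 0.5333
Terminal stock prices: S_uu = 125, S_ud = 80, S_dd = 51.2
Terminal payoffs (S − K): max(46, 0) = 46, max(1, 0) = 1, max(-27.8, 0) = 0
Node u (S = 100): V_u = 1/1.04·[0.5333·46.0000 + 0.4667·1.0000] = 24.0385
Node d (S = 64): V_d = 1/1.04·[0.5333·1.0000 + 0.4667·0.0000] = 0.5128
Node 0 (S = 80): V_0 = 1/1.04·[0.5333·24.0385 + 0.4667·0.5128] = 12.5575

$12.56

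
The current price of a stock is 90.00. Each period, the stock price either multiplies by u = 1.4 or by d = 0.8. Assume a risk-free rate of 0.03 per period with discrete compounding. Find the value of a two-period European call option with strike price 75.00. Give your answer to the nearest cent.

25.54

Risk-neutral probability p = (1 + 0.03 − 0.8)/(1.4 − 0.8) = 0.2300/0.6000 = 0.3833
Terminal stock prices: S_uu = 176.4, S_ud = 100.8, S_dd = 57.6
Terminal payoffs (S − K): max(101.4, 0) = 101.4, max(25.8, 0) = 25.8, max(-17.4, 0) = 0
Node u (S = 126): V_u = 1/1.03·[0.3833·101.4000 + 0.6167·25.8000] = 53.1845
Node d (S = 72): V_d = 1/1.03·[0.3833·25.8000 + 0.6167·0.0000] = 9.6019
Node 0 (S = 90): V_0 = 1/1.03·[0.3833·53.1845 + 0.6167·9.6019] = 25.5423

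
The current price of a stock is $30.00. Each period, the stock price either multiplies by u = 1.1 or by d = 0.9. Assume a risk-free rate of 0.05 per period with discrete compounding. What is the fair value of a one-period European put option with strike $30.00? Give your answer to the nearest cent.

Risk-neutral probability p = (1 + 0.05 − 0.9)/(1.1 − 0.9) = 0.1500/0.2000 = 0.7500
Terminal stock prices: S_u = 33, S_d = 27
Terminal payoffs (K − S): max(-3, 0) = 0, max(3, 0) = 3
Node 0 (S = 30): V_0 = 1/1.05·[0.7500·0.0000 + 0.2500·3.0000] = 0.7143

$0.71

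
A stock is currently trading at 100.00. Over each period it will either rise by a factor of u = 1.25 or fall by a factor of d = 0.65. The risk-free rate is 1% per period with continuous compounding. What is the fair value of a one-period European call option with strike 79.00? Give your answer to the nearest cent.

27.33

Risk-neutral probability p = (e^0.01 − 0.65)/(1.25 − 0.65) = 0.3601/0.6000 = 0.6001
Terminal stock prices: S_u = 125, S_d = 65
Terminal payoffs (S − K): max(46, 0) = 46, max(-14, 0) = 0
Node 0 (S = 100): V_0 = e^(−0.01)·[0.6001·46.0000 + 0.3999·0.0000] = 27.3292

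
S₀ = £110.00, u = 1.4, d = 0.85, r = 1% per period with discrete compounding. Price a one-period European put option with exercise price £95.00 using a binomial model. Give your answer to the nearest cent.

£1.05

Risk-neutral probability p = (1 + 0.01 − 0.85)/(1.4 − 0.85) = 0.1600/0.5500 = 0.2909
Terminal stock prices: S_u = 154, S_d = 93.5
Terminal payoffs (K − S): max(-59, 0) = 0, max(1.5, 0) = 1.5
Node 0 (S = 110): V_0 = 1/1.01·[0.2909·0.0000 + 0.7091·1.5000] = 1.0531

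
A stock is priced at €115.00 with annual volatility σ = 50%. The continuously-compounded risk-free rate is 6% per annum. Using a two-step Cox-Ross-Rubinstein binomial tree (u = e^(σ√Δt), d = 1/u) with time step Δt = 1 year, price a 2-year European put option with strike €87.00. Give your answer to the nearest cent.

CRR parameters: u = e^(σ√Δt) = e^(0.5·√1) = 1.6487, d = 1/u = 0.6065
Per-period rate: rΔt = 0.06·1 = 0.06, so R = e^0.06 = 1.0618
Risk-neutral probability p = (e^0.06 − 0.6065)/(1.6487 − 0.6065) = 0.4553/1.0422 = 0.4369
Terminal stock prices: S_uu = 312.6, S_ud = 115, S_dd = 42.31
Terminal payoffs (K − S): max(-225.6, 0) = 0, max(-28, 0) = 0, max(44.69, 0) = 44.69
Node u (S = 189.6): V_u = e^(−0.06)·[0.4369·0.0000 + 0.5631·0.0000] = 0.0000
Node d (S = 69.75): V_d = e^(−0.06)·[0.4369·0.0000 + 0.5631·44.6939] = 23.7026
Node 0 (S = 115): V_0 = e^(−0.06)·[0.4369·0.0000 + 0.5631·23.7026] = 12.5702

€12.57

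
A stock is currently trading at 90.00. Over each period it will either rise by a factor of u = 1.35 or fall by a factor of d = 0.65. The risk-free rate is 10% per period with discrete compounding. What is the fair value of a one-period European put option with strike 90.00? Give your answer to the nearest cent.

Risk-neutral probability p = (1 + 0.1 − 0.65)/(1.35 − 0.65) = 0.4500/0.7000 = 0.6429
Terminal stock prices: S_u = 121.5, S_d = 58.5
Terminal payoffs (K − S): max(-31.5, 0) = 0, max(31.5, 0) = 31.5
Node 0 (S = 90): V_0 = 1/1.1·[0.6429·0.0000 + 0.3571·31.5000] = 10.2273

10.23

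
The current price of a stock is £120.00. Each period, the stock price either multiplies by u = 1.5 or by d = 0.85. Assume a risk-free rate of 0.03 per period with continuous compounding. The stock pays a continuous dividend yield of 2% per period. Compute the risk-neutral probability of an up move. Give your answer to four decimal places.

p = 0.2462

Per-period risk-free factor R = e^0.03 = 1.0305; dividend-adjusted growth = e^(0.03−0.02) = 1.0101.
Risk-neutral probability p = (1.0101 − 0.85)/(1.5 − 0.85) = 0.1601/0.6500 = 0.2462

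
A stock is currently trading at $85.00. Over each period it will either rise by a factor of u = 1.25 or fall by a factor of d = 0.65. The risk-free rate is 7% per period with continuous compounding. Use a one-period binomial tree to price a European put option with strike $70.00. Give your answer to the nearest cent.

$4.07

Risk-neutral probability p = (e^0.07 − 0.65)/(1.25 − 0.65) = 0.4225/0.6000 = 0.7042
Terminal stock prices: S_u = 106.2, S_d = 55.25
Terminal payoffs (K − S): max(-36.25, 0) = 0, max(14.75, 0) = 14.75
Node 0 (S = 85): V_0 = e^(−0.07)·[0.7042·0.0000 + 0.2958·14.7500] = 4.0684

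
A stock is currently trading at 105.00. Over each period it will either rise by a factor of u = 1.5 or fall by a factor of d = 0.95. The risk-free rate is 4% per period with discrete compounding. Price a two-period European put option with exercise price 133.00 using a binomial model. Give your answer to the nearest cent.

24.73

Risk-neutral probability p = (1 + 0.04 − 0.95)/(1.5 − 0.95) = 0.0900/0.5500 = 0.1636
Terminal stock prices: S_uu = 236.2, S_ud = 149.6, S_dd = 94.76
Terminal payoffs (K − S): max(-103.2, 0) = 0, max(-16.62, 0) = 0, max(38.24, 0) = 38.24
Node u (S = 157.5): V_u = 1/1.04·[0.1636·0.0000 + 0.8364·0.0000] = 0.0000
Node d (S = 99.75): V_d = 1/1.04·[0.1636·0.0000 + 0.8364·38.2375] = 30.7504
Node 0 (S = 105): V_0 = 1/1.04·[0.1636·0.0000 + 0.8364·30.7504] = 24.7294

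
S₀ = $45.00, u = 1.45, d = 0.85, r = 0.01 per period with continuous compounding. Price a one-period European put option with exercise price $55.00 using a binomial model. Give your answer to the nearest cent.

Risk-neutral probability p = (e^0.01 − 0.85)/(1.45 − 0.85) = 0.1601/0.6000 = 0.2668
Terminal stock prices: S_u = 65.25, S_d = 38.25
Terminal payoffs (K − S): max(-10.25, 0) = 0, max(16.75, 0) = 16.75
Node 0 (S = 45): V_0 = e^(−0.01)·[0.2668·0.0000 + 0.7332·16.7500] = 12.1597

$12.16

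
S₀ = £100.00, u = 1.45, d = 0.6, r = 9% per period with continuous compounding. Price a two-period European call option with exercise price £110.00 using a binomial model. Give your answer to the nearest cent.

£28.30

Risk-neutral probability p = (e^0.09 − 0.6)/(1.45 − 0.6) = 0.4942/0.8500 = 0.5814
Terminal stock prices: S_uu = 210.2, S_ud = 87, S_dd = 36
Terminal payoffs (S − K): max(100.2, 0) = 100.2, max(-23, 0) = 0, max(-74, 0) = 0
Node u (S = 145): V_u = e^(−0.09)·[0.5814·100.2500 + 0.4186·0.0000] = 53.2671
Node d (S = 60): V_d = e^(−0.09)·[0.5814·0.0000 + 0.4186·0.0000] = 0.0000
Node 0 (S = 100): V_0 = e^(−0.09)·[0.5814·53.2671 + 0.4186·0.0000] = 28.3031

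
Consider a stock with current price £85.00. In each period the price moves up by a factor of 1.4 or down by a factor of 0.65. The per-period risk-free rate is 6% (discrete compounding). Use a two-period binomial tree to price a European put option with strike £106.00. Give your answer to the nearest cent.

Risk-neutral probability p = (1 + 0.06 − 0.65)/(1.4 − 0.65) = 0.4100/0.7500 = 0.5467
Terminal stock prices: S_uu = 166.6, S_ud = 77.35, S_dd = 35.91
Terminal payoffs (K − S): max(-60.6, 0) = 0, max(28.65, 0) = 28.65, max(70.09, 0) = 70.09
Node u (S = 119): V_u = 1/1.06·[0.5467·0.0000 + 0.4533·28.6500] = 12.2528
Node d (S = 55.25): V_d = 1/1.06·[0.5467·28.6500 + 0.4533·70.0875] = 44.7500
Node 0 (S = 85): V_0 = 1/1.06·[0.5467·12.2528 + 0.4533·44.7500] = 25.4574

£25.46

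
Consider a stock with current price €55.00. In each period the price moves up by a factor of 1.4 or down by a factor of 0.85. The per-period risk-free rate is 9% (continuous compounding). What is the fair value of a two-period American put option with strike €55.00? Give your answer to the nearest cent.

Risk-neutral probability p = (e^0.09 − 0.85)/(1.4 − 0.85) = 0.2442/0.5500 = 0.4440
Terminal stock prices: S_uu = 107.8, S_ud = 65.45, S_dd = 39.74
Terminal payoffs (K − S): max(-52.8, 0) = 0, max(-10.45, 0) = 0, max(15.26, 0) = 15.26
Node u (S = 77): continuation = e^(−0.09)·[0.4440·0.0000 + 0.5560·0.0000] = 0.0000; exercise value = 0.0000 ≤ continuation, so V_u = 0.0000
Node d (S = 46.75): continuation = e^(−0.09)·[0.4440·0.0000 + 0.5560·15.2625] = 7.7562; exercise value = 8.2500 > continuation, so V_d = 8.2500 (exercise)
Node 0 (S = 55): continuation = e^(−0.09)·[0.4440·0.0000 + 0.5560·8.2500] = 4.1926; exercise value = 0.0000 ≤ continuation, so V_0 = 4.1926

€4.19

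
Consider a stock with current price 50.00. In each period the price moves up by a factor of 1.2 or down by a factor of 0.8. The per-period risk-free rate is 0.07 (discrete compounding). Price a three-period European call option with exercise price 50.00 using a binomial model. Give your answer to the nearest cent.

Risk-neutral probability p = (1 + 0.07 − 0.8)/(1.2 − 0.8) = 0.2700/0.4000 = 0.6750
Terminal stock prices: S_uuu = 86.4, S_uud = 57.6, S_udd = 38.4, S_ddd = 25.6
Terminal payoffs (S − K): max(36.4, 0) = 36.4, max(7.6, 0) = 7.6, max(-11.6, 0) = 0, max(-24.4, 0) = 0
Node uu (S = 72): V_uu = 1/1.07·[0.6750·36.4000 + 0.3250·7.6000] = 25.2710
Node ud (S = 48): V_ud = 1/1.07·[0.6750·7.6000 + 0.3250·0.0000] = 4.7944
Node dd (S = 32): V_dd = 1/1.07·[0.6750·0.0000 + 0.3250·0.0000] = 0.0000
Node u (S = 60): V_u = 1/1.07·[0.6750·25.2710 + 0.3250·4.7944] = 17.3982
Node d (S = 40): V_d = 1/1.07·[0.6750·4.7944 + 0.3250·0.0000] = 3.0245
Node 0 (S = 50): V_0 = 1/1.07·[0.6750·17.3982 + 0.3250·3.0245] = 11.8942

11.89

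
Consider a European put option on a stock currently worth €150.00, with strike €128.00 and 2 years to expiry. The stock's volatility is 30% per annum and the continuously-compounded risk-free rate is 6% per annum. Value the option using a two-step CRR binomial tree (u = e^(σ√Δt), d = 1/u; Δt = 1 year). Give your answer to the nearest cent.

CRR parameters: u = e^(σ√Δt) = e^(0.3·√1) = 1.3499, d = 1/u = 0.7408
Per-period rate: rΔt = 0.06·1 = 0.06, so R = e^0.06 = 1.0618
Risk-neutral probability p = (e^0.06 − 0.7408)/(1.3499 − 0.7408) = 0.3210/0.6090 = 0.5271
Terminal stock prices: S_uu = 273.3, S_ud = 150, S_dd = 82.32
Terminal payoffs (K − S): max(-145.3, 0) = 0, max(-22, 0) = 0, max(45.68, 0) = 45.68
Node u (S = 202.5): V_u = e^(−0.06)·[0.5271·0.0000 + 0.4729·0.0000] = 0.0000
Node d (S = 111.1): V_d = e^(−0.06)·[0.5271·0.0000 + 0.4729·45.6783] = 20.3438
Node 0 (S = 150): V_0 = e^(−0.06)·[0.5271·0.0000 + 0.4729·20.3438] = 9.0605

€9.06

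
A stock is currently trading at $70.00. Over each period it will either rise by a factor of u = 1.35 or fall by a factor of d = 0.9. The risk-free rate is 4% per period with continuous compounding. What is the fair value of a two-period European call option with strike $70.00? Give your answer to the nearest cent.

$11.18

Risk-neutral probability p = (e^0.04 − 0.9)/(1.35 − 0.9) = 0.1408/0.4500 = 0.3129
Terminal stock prices: S_uu = 127.6, S_ud = 85.05, S_dd = 56.7
Terminal payoffs (S − K): max(57.58, 0) = 57.58, max(15.05, 0) = 15.05, max(-13.3, 0) = 0
Node u (S = 94.5): V_u = e^(−0.04)·[0.3129·57.5750 + 0.6871·15.0500] = 27.2447
Node d (S = 63): V_d = e^(−0.04)·[0.3129·15.0500 + 0.6871·0.0000] = 4.5247
Node 0 (S = 70): V_0 = e^(−0.04)·[0.3129·27.2447 + 0.6871·4.5247] = 11.1779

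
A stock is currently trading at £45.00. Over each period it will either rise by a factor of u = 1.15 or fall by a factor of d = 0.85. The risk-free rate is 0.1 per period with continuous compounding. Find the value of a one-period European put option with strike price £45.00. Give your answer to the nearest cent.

£0.91

Risk-neutral probability p = (e^0.1 − 0.85)/(1.15 − 0.85) = 0.2552/0.3000 = 0.8506
Terminal stock prices: S_u = 51.75, S_d = 38.25
Terminal payoffs (K − S): max(-6.75, 0) = 0, max(6.75, 0) = 6.75
Node 0 (S = 45): V_0 = e^(−0.1)·[0.8506·0.0000 + 0.1494·6.7500] = 0.9127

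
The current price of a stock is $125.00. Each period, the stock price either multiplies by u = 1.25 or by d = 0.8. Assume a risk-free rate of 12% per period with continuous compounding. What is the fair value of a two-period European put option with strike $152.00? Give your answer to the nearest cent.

Risk-neutral probability p = (e^0.12 − 0.8)/(1.25 − 0.8) = 0.3275/0.4500 = 0.7278
Terminal stock prices: S_uu = 195.3, S_ud = 125, S_dd = 80
Terminal payoffs (K − S): max(-43.31, 0) = 0, max(27, 0) = 27, max(72, 0) = 72
Node u (S = 156.2): V_u = e^(−0.12)·[0.7278·0.0000 + 0.2722·27.0000] = 6.5190
Node d (S = 100): V_d = e^(−0.12)·[0.7278·27.0000 + 0.2722·72.0000] = 34.8119
Node 0 (S = 125): V_0 = e^(−0.12)·[0.7278·6.5190 + 0.2722·34.8119] = 12.6131

$12.61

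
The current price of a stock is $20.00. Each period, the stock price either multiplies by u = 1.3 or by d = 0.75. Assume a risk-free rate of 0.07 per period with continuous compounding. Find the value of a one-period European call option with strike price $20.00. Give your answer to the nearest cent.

$3.28

Risk-neutral probability p = (e^0.07 − 0.75)/(1.3 − 0.75) = 0.3225/0.5500 = 0.5864
Terminal stock prices: S_u = 26, S_d = 15
Terminal payoffs (S − K): max(6, 0) = 6, max(-5, 0) = 0
Node 0 (S = 20): V_0 = e^(−0.07)·[0.5864·6.0000 + 0.4136·0.0000] = 3.2804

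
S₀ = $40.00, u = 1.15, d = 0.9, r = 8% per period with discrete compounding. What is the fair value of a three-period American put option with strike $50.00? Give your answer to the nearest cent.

Risk-neutral probability p = (1 + 0.08 − 0.9)/(1.15 − 0.9) = 0.1800/0.2500 = 0.7200
Terminal stock prices: S_uuu = 60.83, S_uud = 47.61, S_udd = 37.26, S_ddd = 29.16
Terminal payoffs (K − S): max(-10.83, 0) = 0, max(2.39, 0) = 2.39, max(12.74, 0) = 12.74, max(20.84, 0) = 20.84
Node uu (S = 52.9): continuation = 1/1.08·[0.7200·0.0000 + 0.2800·2.3900] = 0.6196; exercise value = 0.0000 ≤ continuation, so V_uu = 0.6196
Node ud (S = 41.4): continuation = 1/1.08·[0.7200·2.3900 + 0.2800·12.7400] = 4.8963; exercise value = 8.6000 > continuation, so V_ud = 8.6000 (exercise)
Node dd (S = 32.4): continuation = 1/1.08·[0.7200·12.7400 + 0.2800·20.8400] = 13.8963; exercise value = 17.6000 > continuation, so V_dd = 17.6000 (exercise)
Node u (S = 46): continuation = 1/1.08·[0.7200·0.6196 + 0.2800·8.6000] = 2.6427; exercise value = 4.0000 > continuation, so V_u = 4.0000 (exercise)
Node d (S = 36): continuation = 1/1.08·[0.7200·8.6000 + 0.2800·17.6000] = 10.2963; exercise value = 14.0000 > continuation, so V_d = 14.0000 (exercise)
Node 0 (S = 40): continuation = 1/1.08·[0.7200·4.0000 + 0.2800·14.0000] = 6.2963; exercise value = 10.0000 > continuation, so V_0 = 10.0000 (exercise)

$10.00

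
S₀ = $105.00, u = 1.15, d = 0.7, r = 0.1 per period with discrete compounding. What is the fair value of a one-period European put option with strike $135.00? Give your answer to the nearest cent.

Risk-neutral probability p = (1 + 0.1 − 0.7)/(1.15 − 0.7) = 0.4000/0.4500 = 0.8889
Terminal stock prices: S_u = 120.7, S_d = 73.5
Terminal payoffs (K − S): max(14.25, 0) = 14.25, max(61.5, 0) = 61.5
Node 0 (S = 105): V_0 = 1/1.1·[0.8889·14.2500 + 0.1111·61.5000] = 17.7273

$17.73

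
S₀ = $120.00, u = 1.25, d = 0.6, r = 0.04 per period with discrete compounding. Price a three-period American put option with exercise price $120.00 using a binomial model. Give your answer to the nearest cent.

Risk-neutral probability p = (1 + 0.04 − 0.6)/(1.25 − 0.6) = 0.4400/0.6500 = 0.6769
Terminal stock prices: S_uuu = 234.4, S_uud = 112.5, S_udd = 54, S_ddd = 25.92
Terminal payoffs (K − S): max(-114.4, 0) = 0, max(7.5, 0) = 7.5, max(66, 0) = 66, max(94.08, 0) = 94.08
Node uu (S = 187.5): continuation = 1/1.04·[0.6769·0.0000 + 0.3231·7.5000] = 2.3299; exercise value = 0.0000 ≤ continuation, so V_uu = 2.3299
Node ud (S = 90): continuation = 1/1.04·[0.6769·7.5000 + 0.3231·66.0000] = 25.3846; exercise value = 30.0000 > continuation, so V_ud = 30.0000 (exercise)
Node dd (S = 43.2): continuation = 1/1.04·[0.6769·66.0000 + 0.3231·94.0800] = 72.1846; exercise value = 76.8000 > continuation, so V_dd = 76.8000 (exercise)
Node u (S = 150): continuation = 1/1.04·[0.6769·2.3299 + 0.3231·30.0000] = 10.8360; exercise value = 0.0000 ≤ continuation, so V_u = 10.8360
Node d (S = 72): continuation = 1/1.04·[0.6769·30.0000 + 0.3231·76.8000] = 43.3846; exercise value = 48.0000 > continuation, so V_d = 48.0000 (exercise)
Node 0 (S = 120): continuation = 1/1.04·[0.6769·10.8360 + 0.3231·48.0000] = 21.9643; exercise value = 0.0000 ≤ continuation, so V_0 = 21.9643

$21.96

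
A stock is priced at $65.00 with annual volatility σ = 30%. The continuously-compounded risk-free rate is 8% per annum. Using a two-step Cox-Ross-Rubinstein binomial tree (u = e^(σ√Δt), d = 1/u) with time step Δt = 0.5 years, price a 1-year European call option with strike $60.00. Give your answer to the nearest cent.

CRR parameters: u = e^(σ√Δt) = e^(0.3·√0.5) = 1.2363, d = 1/u = 0.8089
Per-period rate: rΔt = 0.08·0.5 = 0.04, so R = e^0.04 = 1.0408
Risk-neutral probability p = (e^0.04 − 0.8089)/(1.2363 − 0.8089) = 0.2320/0.4275 = 0.5426
Terminal stock prices: S_uu = 99.35, S_ud = 65, S_dd = 42.53
Terminal payoffs (S − K): max(39.35, 0) = 39.35, max(5, 0) = 5, max(-17.47, 0) = 0
Node u (S = 80.36): V_u = e^(−0.04)·[0.5426·39.3502 + 0.4574·5.0000] = 22.7129
Node d (S = 52.58): V_d = e^(−0.04)·[0.5426·5.0000 + 0.4574·0.0000] = 2.6068
Node 0 (S = 65): V_0 = e^(−0.04)·[0.5426·22.7129 + 0.4574·2.6068] = 12.9871

$12.99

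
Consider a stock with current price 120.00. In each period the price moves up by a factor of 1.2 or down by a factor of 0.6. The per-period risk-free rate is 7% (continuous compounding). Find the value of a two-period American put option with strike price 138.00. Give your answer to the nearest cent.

Risk-neutral probability p = (e^0.07 − 0.6)/(1.2 − 0.6) = 0.4725/0.6000 = 0.7875
Terminal stock prices: S_uu = 172.8, S_ud = 86.4, S_dd = 43.2
Terminal payoffs (K − S): max(-34.8, 0) = 0, max(51.6, 0) = 51.6, max(94.8, 0) = 94.8
Node u (S = 144): continuation = e^(−0.07)·[0.7875·0.0000 + 0.2125·51.6000] = 10.2230; exercise value = 0.0000 ≤ continuation, so V_u = 10.2230
Node d (S = 72): continuation = e^(−0.07)·[0.7875·51.6000 + 0.2125·94.8000] = 56.6703; exercise value = 66.0000 > continuation, so V_d = 66.0000 (exercise)
Node 0 (S = 120): continuation = e^(−0.07)·[0.7875·10.2230 + 0.2125·66.0000] = 20.5825; exercise value = 18.0000 ≤ continuation, so V_0 = 20.5825

20.58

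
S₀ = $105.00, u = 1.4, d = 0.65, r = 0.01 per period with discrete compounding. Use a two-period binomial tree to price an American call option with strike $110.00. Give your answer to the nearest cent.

$21.64

Risk-neutral probability p = (1 + 0.01 − 0.65)/(1.4 − 0.65) = 0.3600/0.7500 = 0.4800
Terminal stock prices: S_uu = 205.8, S_ud = 95.55, S_dd = 44.36
Terminal payoffs (S − K): max(95.8, 0) = 95.8, max(-14.45, 0) = 0, max(-65.64, 0) = 0
Node u (S = 147): continuation = 1/1.01·[0.4800·95.8000 + 0.5200·0.0000] = 45.5287; exercise value = 37.0000 ≤ continuation, so V_u = 45.5287
Node d (S = 68.25): continuation = 1/1.01·[0.4800·0.0000 + 0.5200·0.0000] = 0.0000; exercise value = 0.0000 ≤ continuation, so V_d = 0.0000
Node 0 (S = 105): continuation = 1/1.01·[0.4800·45.5287 + 0.5200·0.0000] = 21.6374; exercise value = 0.0000 ≤ continuation, so V_0 = 21.6374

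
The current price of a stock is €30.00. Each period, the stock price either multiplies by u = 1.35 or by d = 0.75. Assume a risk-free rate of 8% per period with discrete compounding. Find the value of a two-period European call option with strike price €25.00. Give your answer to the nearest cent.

Risk-neutral probability p = (1 + 0.08 − 0.75)/(1.35 − 0.75) = 0.3300/0.6000 = 0.5500
Terminal stock prices: S_uu = 54.68, S_ud = 30.38, S_dd = 16.88
Terminal payoffs (S − K): max(29.68, 0) = 29.68, max(5.375, 0) = 5.375, max(-8.125, 0) = 0
Node u (S = 40.5): V_u = 1/1.08·[0.5500·29.6750 + 0.4500·5.3750] = 17.3519
Node d (S = 22.5): V_d = 1/1.08·[0.5500·5.3750 + 0.4500·0.0000] = 2.7373
Node 0 (S = 30): V_0 = 1/1.08·[0.5500·17.3519 + 0.4500·2.7373] = 9.9771

€9.98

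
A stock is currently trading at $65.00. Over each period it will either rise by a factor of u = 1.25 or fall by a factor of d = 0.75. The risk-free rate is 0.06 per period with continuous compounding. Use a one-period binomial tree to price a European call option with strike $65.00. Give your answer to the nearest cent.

$9.54

Risk-neutral probability p = (e^0.06 − 0.75)/(1.25 − 0.75) = 0.3118/0.5000 = 0.6237
Terminal stock prices: S_u = 81.25, S_d = 48.75
Terminal payoffs (S − K): max(16.25, 0) = 16.25, max(-16.25, 0) = 0
Node 0 (S = 65): V_0 = e^(−0.06)·[0.6237·16.2500 + 0.3763·0.0000] = 9.5445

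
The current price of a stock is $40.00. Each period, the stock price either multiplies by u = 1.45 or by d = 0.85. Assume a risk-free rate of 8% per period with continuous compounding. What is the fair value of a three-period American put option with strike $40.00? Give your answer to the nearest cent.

$3.53

Risk-neutral probability p = (e^0.08 − 0.85)/(1.45 − 0.85) = 0.2333/0.6000 = 0.3888
Terminal stock prices: S_uuu = 121.9, S_uud = 71.48, S_udd = 41.9, S_ddd = 24.56
Terminal payoffs (K − S): max(-81.94, 0) = 0, max(-31.48, 0) = 0, max(-1.905, 0) = 0, max(15.44, 0) = 15.44
Node uu (S = 84.1): continuation = e^(−0.08)·[0.3888·0.0000 + 0.6112·0.0000] = 0.0000; exercise value = 0.0000 ≤ continuation, so V_uu = 0.0000
Node ud (S = 49.3): continuation = e^(−0.08)·[0.3888·0.0000 + 0.6112·0.0000] = 0.0000; exercise value = 0.0000 ≤ continuation, so V_ud = 0.0000
Node dd (S = 28.9): continuation = e^(−0.08)·[0.3888·0.0000 + 0.6112·15.4350] = 8.7084; exercise value = 11.1000 > continuation, so V_dd = 11.1000 (exercise)
Node u (S = 58): continuation = e^(−0.08)·[0.3888·0.0000 + 0.6112·0.0000] = 0.0000; exercise value = 0.0000 ≤ continuation, so V_u = 0.0000
Node d (S = 34): continuation = e^(−0.08)·[0.3888·0.0000 + 0.6112·11.1000] = 6.2626; exercise value = 6.0000 ≤ continuation, so V_d = 6.2626
Node 0 (S = 40): continuation = e^(−0.08)·[0.3888·0.0000 + 0.6112·6.2626] = 3.5333; exercise value = 0.0000 ≤ continuation, so V_0 = 3.5333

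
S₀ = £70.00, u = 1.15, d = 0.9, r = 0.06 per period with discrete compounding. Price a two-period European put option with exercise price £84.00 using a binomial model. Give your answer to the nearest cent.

£7.89

Risk-neutral probability p = (1 + 0.06 − 0.9)/(1.15 − 0.9) = 0.1600/0.2500 = 0.6400
Terminal stock prices: S_uu = 92.57, S_ud = 72.45, S_dd = 56.7
Terminal payoffs (K − S): max(-8.575, 0) = 0, max(11.55, 0) = 11.55, max(27.3, 0) = 27.3
Node u (S = 80.5): V_u = 1/1.06·[0.6400·0.0000 + 0.3600·11.5500] = 3.9226
Node d (S = 63): V_d = 1/1.06·[0.6400·11.5500 + 0.3600·27.3000] = 16.2453
Node 0 (S = 70): V_0 = 1/1.06·[0.6400·3.9226 + 0.3600·16.2453] = 7.8857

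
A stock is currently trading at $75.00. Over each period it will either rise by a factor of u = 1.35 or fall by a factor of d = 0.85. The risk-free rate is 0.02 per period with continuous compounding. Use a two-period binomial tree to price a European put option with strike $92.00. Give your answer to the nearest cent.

$18.37

Risk-neutral probability p = (e^0.02 − 0.85)/(1.35 − 0.85) = 0.1702/0.5000 = 0.3404
Terminal stock prices: S_uu = 136.7, S_ud = 86.06, S_dd = 54.19
Terminal payoffs (K − S): max(-44.69, 0) = 0, max(5.938, 0) = 5.938, max(37.81, 0) = 37.81
Node u (S = 101.2): V_u = e^(−0.02)·[0.3404·0.0000 + 0.6596·5.9375] = 3.8388
Node d (S = 63.75): V_d = e^(−0.02)·[0.3404·5.9375 + 0.6596·37.8125] = 26.4283
Node 0 (S = 75): V_0 = e^(−0.02)·[0.3404·3.8388 + 0.6596·26.4283] = 18.3677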